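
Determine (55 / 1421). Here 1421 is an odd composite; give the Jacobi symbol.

-1

Reciprocity: 55 ≡ 3 and 1421 ≡ 1 (mod 4), so (55/1421) = +(1421/55).
Reduce top mod 55: now compute (46/55).
Pull out 2: since 55 ≡ 7 (mod 8), (2/55) = +1.
Reciprocity: 23 ≡ 3 and 55 ≡ 3 (mod 4), so (23/55) = −(55/23).
Reduce top mod 23: now compute (9/23).
Reciprocity: 9 ≡ 1 and 23 ≡ 3 (mod 4), so (9/23) = +(23/9).
Reduce top mod 9: now compute (5/9).
Reciprocity: 5 ≡ 1 and 9 ≡ 1 (mod 4), so (5/9) = +(9/5).
Reduce top mod 5: now compute (4/5).
Pull out 2^2: since 5 ≡ 5 (mod 8), (2/5) = -1, so (2/5)^2 = +1.
Reached (1/5) = 1. Collecting the sign flips along the way, the symbol is -1.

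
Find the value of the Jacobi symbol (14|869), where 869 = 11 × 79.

-1

Pull out 2: since 869 ≡ 5 (mod 8), (2/869) = -1.
Reciprocity: 7 ≡ 3 and 869 ≡ 1 (mod 4), so (7/869) = +(869/7).
Reduce top mod 7: now compute (1/7).
Reached (1/7) = 1. Collecting the sign flips along the way, the symbol is -1.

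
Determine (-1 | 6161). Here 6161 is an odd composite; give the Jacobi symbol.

First reduce: -1 ≡ 6160 (mod 6161).
Pull out 2^4: since 6161 ≡ 1 (mod 8), (2/6161) = +1, so (2/6161)^4 = +1.
Reciprocity: 385 ≡ 1 and 6161 ≡ 1 (mod 4), so (385/6161) = +(6161/385).
Reduce top mod 385: now compute (1/385).
Reached (1/385) = 1. Collecting the sign flips along the way, the symbol is +1.

1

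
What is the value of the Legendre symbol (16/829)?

1

Pull out 2^4: since 829 ≡ 5 (mod 8), (2/829) = -1, so (2/829)^4 = +1.
Reached (1/829) = 1. Collecting the sign flips along the way, the symbol is +1.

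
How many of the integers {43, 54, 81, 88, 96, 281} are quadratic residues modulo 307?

(43/307) = -1 → non-residue.
(54/307) = +1 → QR.
(81/307) = +1 → QR.
(88/307) = -1 → non-residue.
(96/307) = +1 → QR.
(281/307) = -1 → non-residue.
Total quadratic residues among the 6: 3.

3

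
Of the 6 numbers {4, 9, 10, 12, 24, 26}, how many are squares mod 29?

(4/29) = +1 → QR.
(9/29) = +1 → QR.
(10/29) = -1 → non-residue.
(12/29) = -1 → non-residue.
(24/29) = +1 → QR.
(26/29) = -1 → non-residue.
Total quadratic residues among the 6: 3.

3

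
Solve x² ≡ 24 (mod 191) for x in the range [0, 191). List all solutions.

62, 129

Since 191 ≡ 3 (mod 4), a square root of 24 is 24^((191+1)/4) = 24^48 mod 191.
Repeated squaring: 24^2≡3, 24^4≡9, 24^8≡81, 24^16≡67, 24^32≡96 (mod 191).
24^48 = 24^(32+16) ≡ 129 (mod 191).
Check: 129² = 16641 ≡ 24 (mod 191). The two roots are 62 and 129.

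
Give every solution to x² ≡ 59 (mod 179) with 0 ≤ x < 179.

43, 136

Since 179 ≡ 3 (mod 4), a square root of 59 is 59^((179+1)/4) = 59^45 mod 179.
Repeated squaring: 59^2≡80, 59^4≡135, 59^8≡146, 59^16≡15, 59^32≡46 (mod 179).
59^45 = 59^(32+8+4+1) ≡ 43 (mod 179).
Check: 43² = 1849 ≡ 59 (mod 179). The two roots are 43 and 136.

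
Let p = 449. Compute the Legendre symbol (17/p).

-1

Reciprocity: 17 ≡ 1 and 449 ≡ 1 (mod 4), so (17/449) = +(449/17).
Reduce top mod 17: now compute (7/17).
Reciprocity: 7 ≡ 3 and 17 ≡ 1 (mod 4), so (7/17) = +(17/7).
Reduce top mod 7: now compute (3/7).
Reciprocity: 3 ≡ 3 and 7 ≡ 3 (mod 4), so (3/7) = −(7/3).
Reduce top mod 3: now compute (1/3).
Reached (1/3) = 1. Collecting the sign flips along the way, the symbol is -1.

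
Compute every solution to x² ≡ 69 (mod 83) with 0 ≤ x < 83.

22, 61

Since 83 ≡ 3 (mod 4), a square root of 69 is 69^((83+1)/4) = 69^21 mod 83.
Repeated squaring: 69^2≡30, 69^4≡70, 69^8≡3, 69^16≡9 (mod 83).
69^21 = 69^(16+4+1) ≡ 61 (mod 83).
Check: 61² = 3721 ≡ 69 (mod 83). The two roots are 22 and 61.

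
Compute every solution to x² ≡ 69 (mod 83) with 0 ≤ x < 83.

22, 61

Since 83 ≡ 3 (mod 4), a square root of 69 is 69^((83+1)/4) = 69^21 mod 83.
Repeated squaring: 69^2≡30, 69^4≡70, 69^8≡3, 69^16≡9 (mod 83).
69^21 = 69^(16+4+1) ≡ 61 (mod 83).
Check: 61² = 3721 ≡ 69 (mod 83). The two roots are 22 and 61.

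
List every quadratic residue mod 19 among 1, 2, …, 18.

1,4,5,6,7,9,11,16,17

Square k = 1,…,9 (k and 19−k give the same square):
1²=1, 2²=4, 3²=9, 4²=16, 5²≡6, 6²≡17, 7²≡11, 8²≡7, 9²≡5 (mod 19).
So the quadratic residues mod 19 are {1, 4, 5, 6, 7, 9, 11, 16, 17}.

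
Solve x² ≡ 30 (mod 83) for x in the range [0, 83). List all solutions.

14, 69

Since 83 ≡ 3 (mod 4), a square root of 30 is 30^((83+1)/4) = 30^21 mod 83.
Repeated squaring: 30^2≡70, 30^4≡3, 30^8≡9, 30^16≡81 (mod 83).
30^21 = 30^(16+4+1) ≡ 69 (mod 83).
Check: 69² = 4761 ≡ 30 (mod 83). The two roots are 14 and 69.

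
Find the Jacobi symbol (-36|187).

First reduce: -36 ≡ 151 (mod 187).
Reciprocity: 151 ≡ 3 and 187 ≡ 3 (mod 4), so (151/187) = −(187/151).
Reduce top mod 151: now compute (36/151).
Pull out 2^2: since 151 ≡ 7 (mod 8), (2/151) = +1, so (2/151)^2 = +1.
Reciprocity: 9 ≡ 1 and 151 ≡ 3 (mod 4), so (9/151) = +(151/9).
Reduce top mod 9: now compute (7/9).
Reciprocity: 7 ≡ 3 and 9 ≡ 1 (mod 4), so (7/9) = +(9/7).
Reduce top mod 7: now compute (2/7).
Pull out 2: since 7 ≡ 7 (mod 8), (2/7) = +1.
Reached (1/7) = 1. Collecting the sign flips along the way, the symbol is -1.

-1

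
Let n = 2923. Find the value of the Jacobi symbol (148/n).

Pull out 2^2: since 2923 ≡ 3 (mod 8), (2/2923) = -1, so (2/2923)^2 = +1.
Reciprocity: 37 ≡ 1 and 2923 ≡ 3 (mod 4), so (37/2923) = +(2923/37).
Reduce top mod 37: now compute (0/37).
Top reduces to 0: gcd > 1, so the symbol is 0.

0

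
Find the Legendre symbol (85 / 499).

Euler's criterion: (85/499) ≡ 85^249 (mod 499).
85^2 ≡ 239 (mod 499)
85^4 ≡ 235 (mod 499)
85^8 ≡ 335 (mod 499)
85^16 ≡ 449 (mod 499)
85^32 ≡ 5 (mod 499)
85^64 ≡ 25 (mod 499)
85^128 ≡ 126 (mod 499)
85^249 = 85^(128+64+32+16+8+1) ≡ 498 (mod 499).
Result is 498 ≡ −1, so (85/499) = −1.

-1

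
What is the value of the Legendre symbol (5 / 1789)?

1

Reciprocity: 5 ≡ 1 and 1789 ≡ 1 (mod 4), so (5/1789) = +(1789/5).
Reduce top mod 5: now compute (4/5).
Pull out 2^2: since 5 ≡ 5 (mod 8), (2/5) = -1, so (2/5)^2 = +1.
Reached (1/5) = 1. Collecting the sign flips along the way, the symbol is +1.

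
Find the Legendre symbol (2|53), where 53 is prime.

Euler's criterion: (2/53) ≡ 2^26 (mod 53).
2^2 ≡ 4 (mod 53)
2^4 ≡ 16 (mod 53)
2^8 ≡ 44 (mod 53)
2^16 ≡ 28 (mod 53)
2^26 = 2^(16+8+2) ≡ 52 (mod 53).
Result is 52 ≡ −1, so (2/53) = −1.

-1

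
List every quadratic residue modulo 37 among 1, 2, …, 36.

Square k = 1,…,18 (k and 37−k give the same square):
1²=1, 2²=4, 3²=9, 4²=16, 5²=25, 6²=36, 7²≡12, 8²≡27, 9²≡7, 10²≡26, 11²≡10, 12²≡33, 13²≡21, 14²≡11, 15²≡3, 16²≡34, 17²≡30, 18²≡28 (mod 37).
So the quadratic residues mod 37 are {1, 3, 4, 7, 9, 10, 11, 12, 16, 21, 25, 26, 27, 28, 30, 33, 34, 36}.

1,3,4,7,9,10,11,12,16,21,25,26,27,28,30,33,34,36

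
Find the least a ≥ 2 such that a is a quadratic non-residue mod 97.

5

(2/97) = +1, so 2 is a residue.
(3/97) = +1, so 3 is a residue.
(4/97) = +1, so 4 is a residue.
(5/97) = −1, so 5 is the smallest positive non-residue mod 97.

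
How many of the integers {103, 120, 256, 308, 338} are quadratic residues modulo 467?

(103/467) = -1 → non-residue.
(120/467) = +1 → QR.
(256/467) = +1 → QR.
(308/467) = -1 → non-residue.
(338/467) = -1 → non-residue.
Total quadratic residues among the 5: 2.

2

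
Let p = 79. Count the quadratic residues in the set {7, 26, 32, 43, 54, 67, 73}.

(7/79) = -1 → non-residue.
(26/79) = +1 → QR.
(32/79) = +1 → QR.
(43/79) = -1 → non-residue.
(54/79) = -1 → non-residue.
(67/79) = +1 → QR.
(73/79) = +1 → QR.
Total quadratic residues among the 7: 4.

4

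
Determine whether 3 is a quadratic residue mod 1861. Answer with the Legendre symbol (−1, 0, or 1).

Reciprocity: 3 ≡ 3 and 1861 ≡ 1 (mod 4), so (3/1861) = +(1861/3).
Reduce top mod 3: now compute (1/3).
Reached (1/3) = 1. Collecting the sign flips along the way, the symbol is +1.

1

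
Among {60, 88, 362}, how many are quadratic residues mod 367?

(60/367) = +1 → QR.
(88/367) = -1 → non-residue.
(362/367) = +1 → QR.
Total quadratic residues among the 3: 2.

2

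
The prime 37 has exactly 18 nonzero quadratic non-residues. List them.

Square k = 1,…,18 (k and 37−k give the same square):
1²=1, 2²=4, 3²=9, 4²=16, 5²=25, 6²=36, 7²≡12, 8²≡27, 9²≡7, 10²≡26, 11²≡10, 12²≡33, 13²≡21, 14²≡11, 15²≡3, 16²≡34, 17²≡30, 18²≡28 (mod 37).
The residues are {1, 3, 4, 7, 9, 10, 11, 12, 16, 21, 25, 26, 27, 28, 30, 33, 34, 36}; the non-residues are the remaining 18 nonzero classes.

2, 5, 6, 8, 13, 14, 15, 17, 18, 19, 20, 22, 23, 24, 29, 31, 32, 35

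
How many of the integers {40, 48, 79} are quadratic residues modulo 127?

(40/127) = -1 → non-residue.
(48/127) = -1 → non-residue.
(79/127) = +1 → QR.
Total quadratic residues among the 3: 1.

1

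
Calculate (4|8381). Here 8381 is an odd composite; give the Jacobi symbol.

1

Pull out 2^2: since 8381 ≡ 5 (mod 8), (2/8381) = -1, so (2/8381)^2 = +1.
Reached (1/8381) = 1. Collecting the sign flips along the way, the symbol is +1.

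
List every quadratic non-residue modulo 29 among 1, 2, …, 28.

Square k = 1,…,14 (k and 29−k give the same square):
1²=1, 2²=4, 3²=9, 4²=16, 5²=25, 6²≡7, 7²≡20, 8²≡6, 9²≡23, 10²≡13, 11²≡5, 12²≡28, 13²≡24, 14²≡22 (mod 29).
The residues are {1, 4, 5, 6, 7, 9, 13, 16, 20, 22, 23, 24, 25, 28}; the non-residues are the remaining 14 nonzero classes.

2,3,8,10,11,12,14,15,17,18,19,21,26,27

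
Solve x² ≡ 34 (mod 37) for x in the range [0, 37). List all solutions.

37 ≡ 1 (mod 4), so we find a root by search.
Trying successive values, 16² = 256 ≡ 34 (mod 37). The other root is 37 − 16 = 21.

16, 21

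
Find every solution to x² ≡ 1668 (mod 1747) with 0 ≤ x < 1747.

Since 1747 ≡ 3 (mod 4), a square root of 1668 is 1668^((1747+1)/4) = 1668^437 mod 1747.
Repeated squaring: 1668^2≡1000, 1668^4≡716, 1668^8≡785, 1668^16≡1281, 1668^32≡528, 1668^64≡1011, 1668^128≡126, 1668^256≡153 (mod 1747).
1668^437 = 1668^(256+128+32+16+4+1) ≡ 670 (mod 1747).
Check: 670² = 448900 ≡ 1668 (mod 1747). The two roots are 670 and 1077.

670, 1077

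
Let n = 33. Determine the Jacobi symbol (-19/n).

-1

First reduce: -19 ≡ 14 (mod 33).
Pull out 2: since 33 ≡ 1 (mod 8), (2/33) = +1.
Reciprocity: 7 ≡ 3 and 33 ≡ 1 (mod 4), so (7/33) = +(33/7).
Reduce top mod 7: now compute (5/7).
Reciprocity: 5 ≡ 1 and 7 ≡ 3 (mod 4), so (5/7) = +(7/5).
Reduce top mod 5: now compute (2/5).
Pull out 2: since 5 ≡ 5 (mod 8), (2/5) = -1.
Reached (1/5) = 1. Collecting the sign flips along the way, the symbol is -1.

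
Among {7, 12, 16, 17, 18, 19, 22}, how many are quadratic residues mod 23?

3

(7/23) = -1 → non-residue.
(12/23) = +1 → QR.
(16/23) = +1 → QR.
(17/23) = -1 → non-residue.
(18/23) = +1 → QR.
(19/23) = -1 → non-residue.
(22/23) = -1 → non-residue.
Total quadratic residues among the 7: 3.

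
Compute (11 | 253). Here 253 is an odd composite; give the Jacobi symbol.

Reciprocity: 11 ≡ 3 and 253 ≡ 1 (mod 4), so (11/253) = +(253/11).
Reduce top mod 11: now compute (0/11).
Top reduces to 0: gcd > 1, so the symbol is 0.

0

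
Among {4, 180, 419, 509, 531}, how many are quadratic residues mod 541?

(4/541) = +1 → QR.
(180/541) = +1 → QR.
(419/541) = +1 → QR.
(509/541) = -1 → non-residue.
(531/541) = -1 → non-residue.
Total quadratic residues among the 5: 3.

3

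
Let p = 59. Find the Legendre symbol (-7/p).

First reduce: -7 ≡ 52 (mod 59).
Pull out 2^2: since 59 ≡ 3 (mod 8), (2/59) = -1, so (2/59)^2 = +1.
Reciprocity: 13 ≡ 1 and 59 ≡ 3 (mod 4), so (13/59) = +(59/13).
Reduce top mod 13: now compute (7/13).
Reciprocity: 7 ≡ 3 and 13 ≡ 1 (mod 4), so (7/13) = +(13/7).
Reduce top mod 7: now compute (6/7).
Pull out 2: since 7 ≡ 7 (mod 8), (2/7) = +1.
Reciprocity: 3 ≡ 3 and 7 ≡ 3 (mod 4), so (3/7) = −(7/3).
Reduce top mod 3: now compute (1/3).
Reached (1/3) = 1. Collecting the sign flips along the way, the symbol is -1.

-1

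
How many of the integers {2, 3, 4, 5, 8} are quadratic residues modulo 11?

3

(2/11) = -1 → non-residue.
(3/11) = +1 → QR.
(4/11) = +1 → QR.
(5/11) = +1 → QR.
(8/11) = -1 → non-residue.
Total quadratic residues among the 5: 3.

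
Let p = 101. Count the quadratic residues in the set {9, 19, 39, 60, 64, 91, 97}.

4

(9/101) = +1 → QR.
(19/101) = +1 → QR.
(39/101) = -1 → non-residue.
(60/101) = -1 → non-residue.
(64/101) = +1 → QR.
(91/101) = -1 → non-residue.
(97/101) = +1 → QR.
Total quadratic residues among the 7: 4.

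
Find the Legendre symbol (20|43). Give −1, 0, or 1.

-1

Euler's criterion: (20/43) ≡ 20^21 (mod 43).
20^2 ≡ 13 (mod 43)
20^4 ≡ 40 (mod 43)
20^8 ≡ 9 (mod 43)
20^16 ≡ 38 (mod 43)
20^21 = 20^(16+4+1) ≡ 42 (mod 43).
Result is 42 ≡ −1, so (20/43) = −1.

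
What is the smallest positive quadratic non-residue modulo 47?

(2/47) = +1, so 2 is a residue.
(3/47) = +1, so 3 is a residue.
(4/47) = +1, so 4 is a residue.
(5/47) = −1, so 5 is the smallest positive non-residue mod 47.

5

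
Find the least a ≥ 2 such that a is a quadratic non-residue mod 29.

(2/29) = −1, so 2 is the smallest positive non-residue mod 29.

2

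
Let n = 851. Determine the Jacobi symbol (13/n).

Reciprocity: 13 ≡ 1 and 851 ≡ 3 (mod 4), so (13/851) = +(851/13).
Reduce top mod 13: now compute (6/13).
Pull out 2: since 13 ≡ 5 (mod 8), (2/13) = -1.
Reciprocity: 3 ≡ 3 and 13 ≡ 1 (mod 4), so (3/13) = +(13/3).
Reduce top mod 3: now compute (1/3).
Reached (1/3) = 1. Collecting the sign flips along the way, the symbol is -1.

-1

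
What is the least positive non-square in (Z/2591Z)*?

7

(2/2591) = +1, so 2 is a residue.
(3/2591) = +1, so 3 is a residue.
(4/2591) = +1, so 4 is a residue.
(5/2591) = +1, so 5 is a residue.
(6/2591) = +1, so 6 is a residue.
(7/2591) = −1, so 7 is the smallest positive non-residue mod 2591.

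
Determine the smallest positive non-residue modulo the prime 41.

3

(2/41) = +1, so 2 is a residue.
(3/41) = −1, so 3 is the smallest positive non-residue mod 41.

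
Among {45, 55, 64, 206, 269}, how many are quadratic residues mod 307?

2

(45/307) = -1 → non-residue.
(55/307) = -1 → non-residue.
(64/307) = +1 → QR.
(206/307) = -1 → non-residue.
(269/307) = +1 → QR.
Total quadratic residues among the 5: 2.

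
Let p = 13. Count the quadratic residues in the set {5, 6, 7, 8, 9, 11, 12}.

(5/13) = -1 → non-residue.
(6/13) = -1 → non-residue.
(7/13) = -1 → non-residue.
(8/13) = -1 → non-residue.
(9/13) = +1 → QR.
(11/13) = -1 → non-residue.
(12/13) = +1 → QR.
Total quadratic residues among the 7: 2.

2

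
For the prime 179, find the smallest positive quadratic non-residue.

2

(2/179) = −1, so 2 is the smallest positive non-residue mod 179.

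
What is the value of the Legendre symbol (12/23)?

1

Pull out 2^2: since 23 ≡ 7 (mod 8), (2/23) = +1, so (2/23)^2 = +1.
Reciprocity: 3 ≡ 3 and 23 ≡ 3 (mod 4), so (3/23) = −(23/3).
Reduce top mod 3: now compute (2/3).
Pull out 2: since 3 ≡ 3 (mod 8), (2/3) = -1.
Reached (1/3) = 1. Collecting the sign flips along the way, the symbol is +1.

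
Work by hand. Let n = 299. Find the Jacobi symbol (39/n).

Reciprocity: 39 ≡ 3 and 299 ≡ 3 (mod 4), so (39/299) = −(299/39).
Reduce top mod 39: now compute (26/39).
Pull out 2: since 39 ≡ 7 (mod 8), (2/39) = +1.
Reciprocity: 13 ≡ 1 and 39 ≡ 3 (mod 4), so (13/39) = +(39/13).
Reduce top mod 13: now compute (0/13).
Top reduces to 0: gcd > 1, so the symbol is 0.

0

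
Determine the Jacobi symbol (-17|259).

First reduce: -17 ≡ 242 (mod 259).
Pull out 2: since 259 ≡ 3 (mod 8), (2/259) = -1.
Reciprocity: 121 ≡ 1 and 259 ≡ 3 (mod 4), so (121/259) = +(259/121).
Reduce top mod 121: now compute (17/121).
Reciprocity: 17 ≡ 1 and 121 ≡ 1 (mod 4), so (17/121) = +(121/17).
Reduce top mod 17: now compute (2/17).
Pull out 2: since 17 ≡ 1 (mod 8), (2/17) = +1.
Reached (1/17) = 1. Collecting the sign flips along the way, the symbol is -1.

-1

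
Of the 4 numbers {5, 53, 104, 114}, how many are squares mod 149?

4

(5/149) = +1 → QR.
(53/149) = +1 → QR.
(104/149) = +1 → QR.
(114/149) = +1 → QR.
Total quadratic residues among the 4: 4.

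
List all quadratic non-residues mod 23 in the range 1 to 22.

Square k = 1,…,11 (k and 23−k give the same square):
1²=1, 2²=4, 3²=9, 4²=16, 5²≡2, 6²≡13, 7²≡3, 8²≡18, 9²≡12, 10²≡8, 11²≡6 (mod 23).
The residues are {1, 2, 3, 4, 6, 8, 9, 12, 13, 16, 18}; the non-residues are the remaining 11 nonzero classes.

5 7 10 11 14 15 17 19 20 21 22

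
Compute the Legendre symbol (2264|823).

First reduce: 2264 ≡ 618 (mod 823).
Pull out 2: since 823 ≡ 7 (mod 8), (2/823) = +1.
Reciprocity: 309 ≡ 1 and 823 ≡ 3 (mod 4), so (309/823) = +(823/309).
Reduce top mod 309: now compute (205/309).
Reciprocity: 205 ≡ 1 and 309 ≡ 1 (mod 4), so (205/309) = +(309/205).
Reduce top mod 205: now compute (104/205).
Pull out 2^3: since 205 ≡ 5 (mod 8), (2/205) = -1, so (2/205)^3 = -1.
Reciprocity: 13 ≡ 1 and 205 ≡ 1 (mod 4), so (13/205) = +(205/13).
Reduce top mod 13: now compute (10/13).
Pull out 2: since 13 ≡ 5 (mod 8), (2/13) = -1.
Reciprocity: 5 ≡ 1 and 13 ≡ 1 (mod 4), so (5/13) = +(13/5).
Reduce top mod 5: now compute (3/5).
Reciprocity: 3 ≡ 3 and 5 ≡ 1 (mod 4), so (3/5) = +(5/3).
Reduce top mod 3: now compute (2/3).
Pull out 2: since 3 ≡ 3 (mod 8), (2/3) = -1.
Reached (1/3) = 1. Collecting the sign flips along the way, the symbol is -1.

-1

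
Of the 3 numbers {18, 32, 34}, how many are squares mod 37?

(18/37) = -1 → non-residue.
(32/37) = -1 → non-residue.
(34/37) = +1 → QR.
Total quadratic residues among the 3: 1.

1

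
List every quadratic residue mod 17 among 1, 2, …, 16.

1 2 4 8 9 13 15 16

Square k = 1,…,8 (k and 17−k give the same square):
1²=1, 2²=4, 3²=9, 4²=16, 5²≡8, 6²≡2, 7²≡15, 8²≡13 (mod 17).
So the quadratic residues mod 17 are {1, 2, 4, 8, 9, 13, 15, 16}.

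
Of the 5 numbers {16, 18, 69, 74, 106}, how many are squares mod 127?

(16/127) = +1 → QR.
(18/127) = +1 → QR.
(69/127) = +1 → QR.
(74/127) = +1 → QR.
(106/127) = -1 → non-residue.
Total quadratic residues among the 5: 4.

4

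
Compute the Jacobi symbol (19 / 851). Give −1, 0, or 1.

1

Reciprocity: 19 ≡ 3 and 851 ≡ 3 (mod 4), so (19/851) = −(851/19).
Reduce top mod 19: now compute (15/19).
Reciprocity: 15 ≡ 3 and 19 ≡ 3 (mod 4), so (15/19) = −(19/15).
Reduce top mod 15: now compute (4/15).
Pull out 2^2: since 15 ≡ 7 (mod 8), (2/15) = +1, so (2/15)^2 = +1.
Reached (1/15) = 1. Collecting the sign flips along the way, the symbol is +1.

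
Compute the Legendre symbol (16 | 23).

Pull out 2^4: since 23 ≡ 7 (mod 8), (2/23) = +1, so (2/23)^4 = +1.
Reached (1/23) = 1. Collecting the sign flips along the way, the symbol is +1.

1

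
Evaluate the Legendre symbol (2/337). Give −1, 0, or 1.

1

Pull out 2: since 337 ≡ 1 (mod 8), (2/337) = +1.
Reached (1/337) = 1. Collecting the sign flips along the way, the symbol is +1.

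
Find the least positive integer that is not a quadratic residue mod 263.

5

(2/263) = +1, so 2 is a residue.
(3/263) = +1, so 3 is a residue.
(4/263) = +1, so 4 is a residue.
(5/263) = −1, so 5 is the smallest positive non-residue mod 263.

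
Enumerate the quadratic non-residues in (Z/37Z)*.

2,5,6,8,13,14,15,17,18,19,20,22,23,24,29,31,32,35

Square k = 1,…,18 (k and 37−k give the same square):
1²=1, 2²=4, 3²=9, 4²=16, 5²=25, 6²=36, 7²≡12, 8²≡27, 9²≡7, 10²≡26, 11²≡10, 12²≡33, 13²≡21, 14²≡11, 15²≡3, 16²≡34, 17²≡30, 18²≡28 (mod 37).
The residues are {1, 3, 4, 7, 9, 10, 11, 12, 16, 21, 25, 26, 27, 28, 30, 33, 34, 36}; the non-residues are the remaining 18 nonzero classes.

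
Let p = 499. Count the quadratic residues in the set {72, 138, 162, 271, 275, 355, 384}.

(72/499) = -1 → non-residue.
(138/499) = -1 → non-residue.
(162/499) = -1 → non-residue.
(271/499) = -1 → non-residue.
(275/499) = -1 → non-residue.
(355/499) = -1 → non-residue.
(384/499) = +1 → QR.
Total quadratic residues among the 7: 1.

1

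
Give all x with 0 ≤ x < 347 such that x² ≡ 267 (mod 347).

Since 347 ≡ 3 (mod 4), a square root of 267 is 267^((347+1)/4) = 267^87 mod 347.
Repeated squaring: 267^2≡154, 267^4≡120, 267^8≡173, 267^16≡87, 267^32≡282, 267^64≡61 (mod 347).
267^87 = 267^(64+16+4+2+1) ≡ 31 (mod 347).
Check: 31² = 961 ≡ 267 (mod 347). The two roots are 31 and 316.

31, 316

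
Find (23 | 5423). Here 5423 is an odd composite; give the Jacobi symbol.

-1

Reciprocity: 23 ≡ 3 and 5423 ≡ 3 (mod 4), so (23/5423) = −(5423/23).
Reduce top mod 23: now compute (18/23).
Pull out 2: since 23 ≡ 7 (mod 8), (2/23) = +1.
Reciprocity: 9 ≡ 1 and 23 ≡ 3 (mod 4), so (9/23) = +(23/9).
Reduce top mod 9: now compute (5/9).
Reciprocity: 5 ≡ 1 and 9 ≡ 1 (mod 4), so (5/9) = +(9/5).
Reduce top mod 5: now compute (4/5).
Pull out 2^2: since 5 ≡ 5 (mod 8), (2/5) = -1, so (2/5)^2 = +1.
Reached (1/5) = 1. Collecting the sign flips along the way, the symbol is -1.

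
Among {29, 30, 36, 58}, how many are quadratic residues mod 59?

2

(29/59) = +1 → QR.
(30/59) = -1 → non-residue.
(36/59) = +1 → QR.
(58/59) = -1 → non-residue.
Total quadratic residues among the 4: 2.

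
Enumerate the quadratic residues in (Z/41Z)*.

1,2,4,5,8,9,10,16,18,20,21,23,25,31,32,33,36,37,39,40

Square k = 1,…,20 (k and 41−k give the same square):
1²=1, 2²=4, 3²=9, 4²=16, 5²=25, 6²=36, 7²≡8, 8²≡23, 9²≡40, 10²≡18, 11²≡39, 12²≡21, 13²≡5, 14²≡32, 15²≡20, 16²≡10, 17²≡2, 18²≡37, 19²≡33, 20²≡31 (mod 41).
So the quadratic residues mod 41 are {1, 2, 4, 5, 8, 9, 10, 16, 18, 20, 21, 23, 25, 31, 32, 33, 36, 37, 39, 40}.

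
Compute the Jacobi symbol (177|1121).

0

Reciprocity: 177 ≡ 1 and 1121 ≡ 1 (mod 4), so (177/1121) = +(1121/177).
Reduce top mod 177: now compute (59/177).
Reciprocity: 59 ≡ 3 and 177 ≡ 1 (mod 4), so (59/177) = +(177/59).
Reduce top mod 59: now compute (0/59).
Top reduces to 0: gcd > 1, so the symbol is 0.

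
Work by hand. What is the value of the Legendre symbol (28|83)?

Euler's criterion: (28/83) ≡ 28^41 (mod 83).
28^2 ≡ 37 (mod 83)
28^4 ≡ 41 (mod 83)
28^8 ≡ 21 (mod 83)
28^16 ≡ 26 (mod 83)
28^32 ≡ 12 (mod 83)
28^41 = 28^(32+8+1) ≡ 1 (mod 83).
Result is 1, so (28/83) = 1.

1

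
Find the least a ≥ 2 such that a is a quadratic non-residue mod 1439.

7

(2/1439) = +1, so 2 is a residue.
(3/1439) = +1, so 3 is a residue.
(4/1439) = +1, so 4 is a residue.
(5/1439) = +1, so 5 is a residue.
(6/1439) = +1, so 6 is a residue.
(7/1439) = −1, so 7 is the smallest positive non-residue mod 1439.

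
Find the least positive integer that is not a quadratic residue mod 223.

(2/223) = +1, so 2 is a residue.
(3/223) = −1, so 3 is the smallest positive non-residue mod 223.

3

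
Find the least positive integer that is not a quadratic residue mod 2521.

11

(2/2521) = +1, so 2 is a residue.
(3/2521) = +1, so 3 is a residue.
(4/2521) = +1, so 4 is a residue.
(5/2521) = +1, so 5 is a residue.
(6/2521) = +1, so 6 is a residue.
(7/2521) = +1, so 7 is a residue.
(8/2521) = +1, so 8 is a residue.
(9/2521) = +1, so 9 is a residue.
(10/2521) = +1, so 10 is a residue.
(11/2521) = −1, so 11 is the smallest positive non-residue mod 2521.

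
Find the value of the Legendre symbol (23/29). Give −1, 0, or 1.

Euler's criterion: (23/29) ≡ 23^14 (mod 29).
23^2 ≡ 7 (mod 29)
23^4 ≡ 20 (mod 29)
23^8 ≡ 23 (mod 29)
23^14 = 23^(8+4+2) ≡ 1 (mod 29).
Result is 1, so (23/29) = 1.

1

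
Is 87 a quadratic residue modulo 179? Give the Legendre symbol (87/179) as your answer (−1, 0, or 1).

Reciprocity: 87 ≡ 3 and 179 ≡ 3 (mod 4), so (87/179) = −(179/87).
Reduce top mod 87: now compute (5/87).
Reciprocity: 5 ≡ 1 and 87 ≡ 3 (mod 4), so (5/87) = +(87/5).
Reduce top mod 5: now compute (2/5).
Pull out 2: since 5 ≡ 5 (mod 8), (2/5) = -1.
Reached (1/5) = 1. Collecting the sign flips along the way, the symbol is +1.

1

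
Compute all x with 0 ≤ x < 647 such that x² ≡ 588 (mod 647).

Since 647 ≡ 3 (mod 4), a square root of 588 is 588^((647+1)/4) = 588^162 mod 647.
Repeated squaring: 588^2≡246, 588^4≡345, 588^8≡624, 588^16≡529, 588^32≡337, 588^64≡344, 588^128≡582 (mod 647).
588^162 = 588^(128+32+2) ≡ 233 (mod 647).
Check: 233² = 54289 ≡ 588 (mod 647). The two roots are 233 and 414.

233, 414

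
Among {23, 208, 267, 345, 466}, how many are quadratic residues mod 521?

4

(23/521) = -1 → non-residue.
(208/521) = +1 → QR.
(267/521) = +1 → QR.
(345/521) = +1 → QR.
(466/521) = +1 → QR.
Total quadratic residues among the 5: 4.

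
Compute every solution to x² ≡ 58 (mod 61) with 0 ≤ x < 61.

61 ≡ 1 (mod 4), so we find a root by search.
Trying successive values, 27² = 729 ≡ 58 (mod 61). The other root is 61 − 27 = 34.

27, 34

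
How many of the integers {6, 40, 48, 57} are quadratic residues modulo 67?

(6/67) = +1 → QR.
(40/67) = +1 → QR.
(48/67) = -1 → non-residue.
(57/67) = -1 → non-residue.
Total quadratic residues among the 4: 2.

2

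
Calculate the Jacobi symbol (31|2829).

1

Reciprocity: 31 ≡ 3 and 2829 ≡ 1 (mod 4), so (31/2829) = +(2829/31).
Reduce top mod 31: now compute (8/31).
Pull out 2^3: since 31 ≡ 7 (mod 8), (2/31) = +1, so (2/31)^3 = +1.
Reached (1/31) = 1. Collecting the sign flips along the way, the symbol is +1.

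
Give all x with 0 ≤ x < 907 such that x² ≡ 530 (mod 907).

Since 907 ≡ 3 (mod 4), a square root of 530 is 530^((907+1)/4) = 530^227 mod 907.
Repeated squaring: 530^2≡637, 530^4≡340, 530^8≡411, 530^16≡219, 530^32≡797, 530^64≡309, 530^128≡246 (mod 907).
530^227 = 530^(128+64+32+2+1) ≡ 111 (mod 907).
Check: 111² = 12321 ≡ 530 (mod 907). The two roots are 111 and 796.

111, 796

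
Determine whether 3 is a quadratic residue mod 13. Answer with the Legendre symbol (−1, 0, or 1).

1

Euler's criterion: (3/13) ≡ 3^6 (mod 13).
3^2 ≡ 9 (mod 13)
3^4 ≡ 3 (mod 13)
3^6 = 3^(4+2) ≡ 1 (mod 13).
Result is 1, so (3/13) = 1.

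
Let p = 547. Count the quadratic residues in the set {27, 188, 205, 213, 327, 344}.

(27/547) = -1 → non-residue.
(188/547) = +1 → QR.
(205/547) = +1 → QR.
(213/547) = +1 → QR.
(327/547) = +1 → QR.
(344/547) = +1 → QR.
Total quadratic residues among the 6: 5.

5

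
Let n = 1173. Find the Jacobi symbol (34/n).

0

Pull out 2: since 1173 ≡ 5 (mod 8), (2/1173) = -1.
Reciprocity: 17 ≡ 1 and 1173 ≡ 1 (mod 4), so (17/1173) = +(1173/17).
Reduce top mod 17: now compute (0/17).
Top reduces to 0: gcd > 1, so the symbol is 0.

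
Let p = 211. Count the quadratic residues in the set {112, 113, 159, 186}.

1

(112/211) = -1 → non-residue.
(113/211) = +1 → QR.
(159/211) = -1 → non-residue.
(186/211) = -1 → non-residue.
Total quadratic residues among the 4: 1.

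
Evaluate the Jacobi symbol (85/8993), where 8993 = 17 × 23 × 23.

Reciprocity: 85 ≡ 1 and 8993 ≡ 1 (mod 4), so (85/8993) = +(8993/85).
Reduce top mod 85: now compute (68/85).
Pull out 2^2: since 85 ≡ 5 (mod 8), (2/85) = -1, so (2/85)^2 = +1.
Reciprocity: 17 ≡ 1 and 85 ≡ 1 (mod 4), so (17/85) = +(85/17).
Reduce top mod 17: now compute (0/17).
Top reduces to 0: gcd > 1, so the symbol is 0.

0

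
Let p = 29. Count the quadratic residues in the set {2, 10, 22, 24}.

(2/29) = -1 → non-residue.
(10/29) = -1 → non-residue.
(22/29) = +1 → QR.
(24/29) = +1 → QR.
Total quadratic residues among the 4: 2.

2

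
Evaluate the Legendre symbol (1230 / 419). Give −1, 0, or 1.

Euler's criterion: (1230/419) ≡ 392^209 (mod 419).
392^2 ≡ 310 (mod 419)
392^4 ≡ 149 (mod 419)
392^8 ≡ 413 (mod 419)
392^16 ≡ 36 (mod 419)
392^32 ≡ 39 (mod 419)
392^64 ≡ 264 (mod 419)
392^128 ≡ 142 (mod 419)
392^209 = 392^(128+64+16+1) ≡ 418 (mod 419).
Result is 418 ≡ −1, so (1230/419) = −1.

-1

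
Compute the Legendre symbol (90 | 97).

-1

Euler's criterion: (90/97) ≡ 90^48 (mod 97).
90^2 ≡ 49 (mod 97)
90^4 ≡ 73 (mod 97)
90^8 ≡ 91 (mod 97)
90^16 ≡ 36 (mod 97)
90^32 ≡ 35 (mod 97)
90^48 = 90^(32+16) ≡ 96 (mod 97).
Result is 96 ≡ −1, so (90/97) = −1.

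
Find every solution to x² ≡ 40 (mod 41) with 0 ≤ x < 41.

9, 32

41 ≡ 1 (mod 4), so we find a root by search.
Trying successive values, 9² = 81 ≡ 40 (mod 41). The other root is 41 − 9 = 32.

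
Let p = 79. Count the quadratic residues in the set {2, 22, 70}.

2

(2/79) = +1 → QR.
(22/79) = +1 → QR.
(70/79) = -1 → non-residue.
Total quadratic residues among the 3: 2.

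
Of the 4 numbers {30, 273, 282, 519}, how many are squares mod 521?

(30/521) = -1 → non-residue.
(273/521) = +1 → QR.
(282/521) = -1 → non-residue.
(519/521) = +1 → QR.
Total quadratic residues among the 4: 2.

2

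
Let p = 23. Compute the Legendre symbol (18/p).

Pull out 2: since 23 ≡ 7 (mod 8), (2/23) = +1.
Reciprocity: 9 ≡ 1 and 23 ≡ 3 (mod 4), so (9/23) = +(23/9).
Reduce top mod 9: now compute (5/9).
Reciprocity: 5 ≡ 1 and 9 ≡ 1 (mod 4), so (5/9) = +(9/5).
Reduce top mod 5: now compute (4/5).
Pull out 2^2: since 5 ≡ 5 (mod 8), (2/5) = -1, so (2/5)^2 = +1.
Reached (1/5) = 1. Collecting the sign flips along the way, the symbol is +1.

1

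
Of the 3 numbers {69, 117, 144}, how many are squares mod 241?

(69/241) = -1 → non-residue.
(117/241) = -1 → non-residue.
(144/241) = +1 → QR.
Total quadratic residues among the 3: 1.

1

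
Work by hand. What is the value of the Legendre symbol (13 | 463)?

-1

Euler's criterion: (13/463) ≡ 13^231 (mod 463).
13^2 ≡ 169 (mod 463)
13^4 ≡ 318 (mod 463)
13^8 ≡ 190 (mod 463)
13^16 ≡ 449 (mod 463)
13^32 ≡ 196 (mod 463)
13^64 ≡ 450 (mod 463)
13^128 ≡ 169 (mod 463)
13^231 = 13^(128+64+32+4+2+1) ≡ 462 (mod 463).
Result is 462 ≡ −1, so (13/463) = −1.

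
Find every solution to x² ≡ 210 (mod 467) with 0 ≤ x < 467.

Since 467 ≡ 3 (mod 4), a square root of 210 is 210^((467+1)/4) = 210^117 mod 467.
Repeated squaring: 210^2≡202, 210^4≡175, 210^8≡270, 210^16≡48, 210^32≡436, 210^64≡27 (mod 467).
210^117 = 210^(64+32+16+4+1) ≡ 134 (mod 467).
Check: 134² = 17956 ≡ 210 (mod 467). The two roots are 134 and 333.

134, 333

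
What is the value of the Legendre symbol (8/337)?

Pull out 2^3: since 337 ≡ 1 (mod 8), (2/337) = +1, so (2/337)^3 = +1.
Reached (1/337) = 1. Collecting the sign flips along the way, the symbol is +1.

1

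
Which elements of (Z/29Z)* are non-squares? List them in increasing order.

Square k = 1,…,14 (k and 29−k give the same square):
1²=1, 2²=4, 3²=9, 4²=16, 5²=25, 6²≡7, 7²≡20, 8²≡6, 9²≡23, 10²≡13, 11²≡5, 12²≡28, 13²≡24, 14²≡22 (mod 29).
The residues are {1, 4, 5, 6, 7, 9, 13, 16, 20, 22, 23, 24, 25, 28}; the non-residues are the remaining 14 nonzero classes.

2,3,8,10,11,12,14,15,17,18,19,21,26,27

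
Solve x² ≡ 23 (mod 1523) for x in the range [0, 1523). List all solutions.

588, 935

Since 1523 ≡ 3 (mod 4), a square root of 23 is 23^((1523+1)/4) = 23^381 mod 1523.
Repeated squaring: 23^2≡529, 23^4≡1132, 23^8≡581, 23^16≡978, 23^32≡40, 23^64≡77, 23^128≡1360, 23^256≡678 (mod 1523).
23^381 = 23^(256+64+32+16+8+4+1) ≡ 588 (mod 1523).
Check: 588² = 345744 ≡ 23 (mod 1523). The two roots are 588 and 935.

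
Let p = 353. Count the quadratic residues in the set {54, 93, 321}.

2

(54/353) = -1 → non-residue.
(93/353) = +1 → QR.
(321/353) = +1 → QR.
Total quadratic residues among the 3: 2.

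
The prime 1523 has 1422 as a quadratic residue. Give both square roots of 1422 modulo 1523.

123, 1400

Since 1523 ≡ 3 (mod 4), a square root of 1422 is 1422^((1523+1)/4) = 1422^381 mod 1523.
Repeated squaring: 1422^2≡1063, 1422^4≡1426, 1422^8≡271, 1422^16≡337, 1422^32≡867, 1422^64≡850, 1422^128≡598, 1422^256≡1222 (mod 1523).
1422^381 = 1422^(256+64+32+16+8+4+1) ≡ 1400 (mod 1523).
Check: 1400² = 1960000 ≡ 1422 (mod 1523). The two roots are 123 and 1400.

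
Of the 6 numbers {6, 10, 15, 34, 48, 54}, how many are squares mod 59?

2

(6/59) = -1 → non-residue.
(10/59) = -1 → non-residue.
(15/59) = +1 → QR.
(34/59) = -1 → non-residue.
(48/59) = +1 → QR.
(54/59) = -1 → non-residue.
Total quadratic residues among the 6: 2.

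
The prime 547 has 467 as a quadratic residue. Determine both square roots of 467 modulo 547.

132, 415

Since 547 ≡ 3 (mod 4), a square root of 467 is 467^((547+1)/4) = 467^137 mod 547.
Repeated squaring: 467^2≡383, 467^4≡93, 467^8≡444, 467^16≡216, 467^32≡161, 467^64≡212, 467^128≡90 (mod 547).
467^137 = 467^(128+8+1) ≡ 415 (mod 547).
Check: 415² = 172225 ≡ 467 (mod 547). The two roots are 132 and 415.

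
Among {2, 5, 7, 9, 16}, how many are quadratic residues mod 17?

(2/17) = +1 → QR.
(5/17) = -1 → non-residue.
(7/17) = -1 → non-residue.
(9/17) = +1 → QR.
(16/17) = +1 → QR.
Total quadratic residues among the 5: 3.

3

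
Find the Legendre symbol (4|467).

Pull out 2^2: since 467 ≡ 3 (mod 8), (2/467) = -1, so (2/467)^2 = +1.
Reached (1/467) = 1. Collecting the sign flips along the way, the symbol is +1.

1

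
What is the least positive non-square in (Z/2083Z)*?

(2/2083) = −1, so 2 is the smallest positive non-residue mod 2083.

2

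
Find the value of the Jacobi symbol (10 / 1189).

-1

Pull out 2: since 1189 ≡ 5 (mod 8), (2/1189) = -1.
Reciprocity: 5 ≡ 1 and 1189 ≡ 1 (mod 4), so (5/1189) = +(1189/5).
Reduce top mod 5: now compute (4/5).
Pull out 2^2: since 5 ≡ 5 (mod 8), (2/5) = -1, so (2/5)^2 = +1.
Reached (1/5) = 1. Collecting the sign flips along the way, the symbol is -1.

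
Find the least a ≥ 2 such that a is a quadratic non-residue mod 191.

7

(2/191) = +1, so 2 is a residue.
(3/191) = +1, so 3 is a residue.
(4/191) = +1, so 4 is a residue.
(5/191) = +1, so 5 is a residue.
(6/191) = +1, so 6 is a residue.
(7/191) = −1, so 7 is the smallest positive non-residue mod 191.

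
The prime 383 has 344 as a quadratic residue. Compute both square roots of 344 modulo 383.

Since 383 ≡ 3 (mod 4), a square root of 344 is 344^((383+1)/4) = 344^96 mod 383.
Repeated squaring: 344^2≡372, 344^4≡121, 344^8≡87, 344^16≡292, 344^32≡238, 344^64≡343 (mod 383).
344^96 = 344^(64+32) ≡ 55 (mod 383).
Check: 55² = 3025 ≡ 344 (mod 383). The two roots are 55 and 328.

55, 328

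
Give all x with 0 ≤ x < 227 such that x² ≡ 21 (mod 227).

Since 227 ≡ 3 (mod 4), a square root of 21 is 21^((227+1)/4) = 21^57 mod 227.
Repeated squaring: 21^2≡214, 21^4≡169, 21^8≡186, 21^16≡92, 21^32≡65 (mod 227).
21^57 = 21^(32+16+8+1) ≡ 34 (mod 227).
Check: 34² = 1156 ≡ 21 (mod 227). The two roots are 34 and 193.

34, 193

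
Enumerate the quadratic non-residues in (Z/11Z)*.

Square k = 1,…,5 (k and 11−k give the same square):
1²=1, 2²=4, 3²=9, 4²≡5, 5²≡3 (mod 11).
The residues are {1, 3, 4, 5, 9}; the non-residues are the remaining 5 nonzero classes.

2, 6, 7, 8, 10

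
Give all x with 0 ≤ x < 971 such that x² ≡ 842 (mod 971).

184, 787

Since 971 ≡ 3 (mod 4), a square root of 842 is 842^((971+1)/4) = 842^243 mod 971.
Repeated squaring: 842^2≡134, 842^4≡478, 842^8≡299, 842^16≡69, 842^32≡877, 842^64≡97, 842^128≡670 (mod 971).
842^243 = 842^(128+64+32+16+2+1) ≡ 787 (mod 971).
Check: 787² = 619369 ≡ 842 (mod 971). The two roots are 184 and 787.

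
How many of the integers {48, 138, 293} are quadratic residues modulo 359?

(48/359) = +1 → QR.
(138/359) = +1 → QR.
(293/359) = -1 → non-residue.
Total quadratic residues among the 3: 2.

2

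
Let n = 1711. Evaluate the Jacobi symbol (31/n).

Reciprocity: 31 ≡ 3 and 1711 ≡ 3 (mod 4), so (31/1711) = −(1711/31).
Reduce top mod 31: now compute (6/31).
Pull out 2: since 31 ≡ 7 (mod 8), (2/31) = +1.
Reciprocity: 3 ≡ 3 and 31 ≡ 3 (mod 4), so (3/31) = −(31/3).
Reduce top mod 3: now compute (1/3).
Reached (1/3) = 1. Collecting the sign flips along the way, the symbol is +1.

1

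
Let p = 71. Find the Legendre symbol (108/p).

First reduce: 108 ≡ 37 (mod 71).
Reciprocity: 37 ≡ 1 and 71 ≡ 3 (mod 4), so (37/71) = +(71/37).
Reduce top mod 37: now compute (34/37).
Pull out 2: since 37 ≡ 5 (mod 8), (2/37) = -1.
Reciprocity: 17 ≡ 1 and 37 ≡ 1 (mod 4), so (17/37) = +(37/17).
Reduce top mod 17: now compute (3/17).
Reciprocity: 3 ≡ 3 and 17 ≡ 1 (mod 4), so (3/17) = +(17/3).
Reduce top mod 3: now compute (2/3).
Pull out 2: since 3 ≡ 3 (mod 8), (2/3) = -1.
Reached (1/3) = 1. Collecting the sign flips along the way, the symbol is +1.

1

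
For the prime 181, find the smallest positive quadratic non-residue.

(2/181) = −1, so 2 is the smallest positive non-residue mod 181.

2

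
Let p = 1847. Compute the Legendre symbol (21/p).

1

Reciprocity: 21 ≡ 1 and 1847 ≡ 3 (mod 4), so (21/1847) = +(1847/21).
Reduce top mod 21: now compute (20/21).
Pull out 2^2: since 21 ≡ 5 (mod 8), (2/21) = -1, so (2/21)^2 = +1.
Reciprocity: 5 ≡ 1 and 21 ≡ 1 (mod 4), so (5/21) = +(21/5).
Reduce top mod 5: now compute (1/5).
Reached (1/5) = 1. Collecting the sign flips along the way, the symbol is +1.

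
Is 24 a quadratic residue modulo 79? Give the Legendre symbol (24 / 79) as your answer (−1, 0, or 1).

-1

Pull out 2^3: since 79 ≡ 7 (mod 8), (2/79) = +1, so (2/79)^3 = +1.
Reciprocity: 3 ≡ 3 and 79 ≡ 3 (mod 4), so (3/79) = −(79/3).
Reduce top mod 3: now compute (1/3).
Reached (1/3) = 1. Collecting the sign flips along the way, the symbol is -1.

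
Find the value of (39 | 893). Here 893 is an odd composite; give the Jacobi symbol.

-1

Reciprocity: 39 ≡ 3 and 893 ≡ 1 (mod 4), so (39/893) = +(893/39).
Reduce top mod 39: now compute (35/39).
Reciprocity: 35 ≡ 3 and 39 ≡ 3 (mod 4), so (35/39) = −(39/35).
Reduce top mod 35: now compute (4/35).
Pull out 2^2: since 35 ≡ 3 (mod 8), (2/35) = -1, so (2/35)^2 = +1.
Reached (1/35) = 1. Collecting the sign flips along the way, the symbol is -1.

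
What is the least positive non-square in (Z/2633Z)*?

3

(2/2633) = +1, so 2 is a residue.
(3/2633) = −1, so 3 is the smallest positive non-residue mod 2633.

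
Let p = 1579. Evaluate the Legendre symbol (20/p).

1

Pull out 2^2: since 1579 ≡ 3 (mod 8), (2/1579) = -1, so (2/1579)^2 = +1.
Reciprocity: 5 ≡ 1 and 1579 ≡ 3 (mod 4), so (5/1579) = +(1579/5).
Reduce top mod 5: now compute (4/5).
Pull out 2^2: since 5 ≡ 5 (mod 8), (2/5) = -1, so (2/5)^2 = +1.
Reached (1/5) = 1. Collecting the sign flips along the way, the symbol is +1.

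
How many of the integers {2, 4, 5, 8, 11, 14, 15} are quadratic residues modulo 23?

3

(2/23) = +1 → QR.
(4/23) = +1 → QR.
(5/23) = -1 → non-residue.
(8/23) = +1 → QR.
(11/23) = -1 → non-residue.
(14/23) = -1 → non-residue.
(15/23) = -1 → non-residue.
Total quadratic residues among the 7: 3.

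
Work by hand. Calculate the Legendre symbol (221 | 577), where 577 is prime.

Reciprocity: 221 ≡ 1 and 577 ≡ 1 (mod 4), so (221/577) = +(577/221).
Reduce top mod 221: now compute (135/221).
Reciprocity: 135 ≡ 3 and 221 ≡ 1 (mod 4), so (135/221) = +(221/135).
Reduce top mod 135: now compute (86/135).
Pull out 2: since 135 ≡ 7 (mod 8), (2/135) = +1.
Reciprocity: 43 ≡ 3 and 135 ≡ 3 (mod 4), so (43/135) = −(135/43).
Reduce top mod 43: now compute (6/43).
Pull out 2: since 43 ≡ 3 (mod 8), (2/43) = -1.
Reciprocity: 3 ≡ 3 and 43 ≡ 3 (mod 4), so (3/43) = −(43/3).
Reduce top mod 3: now compute (1/3).
Reached (1/3) = 1. Collecting the sign flips along the way, the symbol is -1.

-1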